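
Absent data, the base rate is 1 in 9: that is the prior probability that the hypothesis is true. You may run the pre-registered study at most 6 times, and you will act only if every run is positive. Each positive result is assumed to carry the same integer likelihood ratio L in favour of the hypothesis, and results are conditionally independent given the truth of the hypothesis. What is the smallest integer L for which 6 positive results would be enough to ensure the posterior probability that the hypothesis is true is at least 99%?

4

Prior odds = (1/9)/(8/9) = 0.125.
Target odds = 0.99/0.01 = 99.
Need L⁶ ≥ 99 ÷ 0.125 = 792.
3⁶ = 729 < 792 ≤ 4096 = 4⁶, so L = 4.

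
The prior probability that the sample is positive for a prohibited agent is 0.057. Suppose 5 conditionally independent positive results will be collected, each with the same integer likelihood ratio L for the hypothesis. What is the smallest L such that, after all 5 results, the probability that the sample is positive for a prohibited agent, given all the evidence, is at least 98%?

Prior odds = 0.057/0.943 = 57/943.
Target odds = 0.98/0.02 = 49.
Need L⁵ ≥ 49 ÷ (57/943) = 46207/57.
3⁵ = 243 < 46207/57 ≤ 1024 = 4⁵, so L = 4.

4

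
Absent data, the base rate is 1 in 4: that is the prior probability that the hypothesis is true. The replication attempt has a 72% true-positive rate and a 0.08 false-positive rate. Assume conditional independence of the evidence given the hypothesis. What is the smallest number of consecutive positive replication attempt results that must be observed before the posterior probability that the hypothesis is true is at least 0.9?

Prior odds: 0.25 ÷ 0.75 = 1/3.
Likelihood ratio of a positive result = 0.72/0.08 = 9.
Target posterior odds = 0.9/0.1 = 9.
Need (1/3) × 9ⁿ ≥ 9, i.e. 9ⁿ ≥ 27.
9¹ = 9 falls short of 27 but 9² = 81 reaches it, so n = 2.

2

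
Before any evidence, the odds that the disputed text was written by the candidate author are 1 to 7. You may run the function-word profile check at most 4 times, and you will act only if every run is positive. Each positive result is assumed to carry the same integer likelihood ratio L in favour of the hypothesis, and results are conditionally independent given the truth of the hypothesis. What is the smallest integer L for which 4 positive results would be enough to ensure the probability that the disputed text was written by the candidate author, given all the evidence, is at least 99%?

Prior odds = 1/7.
Target odds = 0.99/0.01 = 99.
Need L⁴ ≥ 99 ÷ (1/7) = 693.
5⁴ = 625 < 693 ≤ 1296 = 6⁴, so L = 6.

6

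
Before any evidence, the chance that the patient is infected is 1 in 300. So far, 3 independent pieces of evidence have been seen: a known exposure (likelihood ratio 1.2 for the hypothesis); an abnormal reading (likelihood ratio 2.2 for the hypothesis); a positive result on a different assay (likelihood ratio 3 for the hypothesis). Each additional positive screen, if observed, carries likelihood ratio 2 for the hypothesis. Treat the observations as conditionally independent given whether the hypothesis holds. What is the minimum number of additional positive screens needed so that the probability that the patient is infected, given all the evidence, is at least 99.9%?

16

Prior odds = (1/300)/(299/300) = 1/299.
Combined Bayes factor of the evidence already in hand = 1.2 × 2.2 × 3 = 7.92.
Odds after that evidence = (1/299) × 7.92 = 198/7475.
Target odds = 0.999/0.001 = 999.
Need 2ⁿ ≥ 999 ÷ (198/7475) = 829725/22.
2¹⁵ = 32768 falls short of 829725/22 but 2¹⁶ = 65536 reaches it, so n = 16.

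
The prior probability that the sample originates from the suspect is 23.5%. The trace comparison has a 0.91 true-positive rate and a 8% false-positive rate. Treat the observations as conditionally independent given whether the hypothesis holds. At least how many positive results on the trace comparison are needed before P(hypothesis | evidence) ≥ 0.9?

2

Prior odds = 0.235/0.765 = 47/153.
Likelihood ratio of a positive result = 0.91/0.08 = 11.375.
Target odds: 0.9 ÷ 0.1 = 9.
Need (47/153) × 11.375ⁿ ≥ 9, i.e. 11.375ⁿ ≥ 1377/47.
11.375¹ = 11.375 falls short of 1377/47 but 11.375² = 129.390625 reaches it, so n = 2.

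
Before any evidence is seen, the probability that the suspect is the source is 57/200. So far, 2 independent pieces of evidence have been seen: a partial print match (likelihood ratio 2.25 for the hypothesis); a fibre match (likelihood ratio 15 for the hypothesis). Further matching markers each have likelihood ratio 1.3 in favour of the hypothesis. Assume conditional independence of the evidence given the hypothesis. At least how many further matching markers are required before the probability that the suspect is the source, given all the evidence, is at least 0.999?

17

Prior odds = 0.285/0.715 = 57/143.
Combined Bayes factor of the evidence already in hand = 2.25 × 15 = 33.75.
Odds after that evidence = (57/143) × 33.75 = 7695/572.
Target odds = 0.999/0.001 = 999.
Need 1.3ⁿ ≥ 999 ÷ (7695/572) = 21164/285.
1.3¹⁶ ≈66.5417 falls short of 21164/285 but 1.3¹⁷ ≈86.5042 reaches it, so n = 17.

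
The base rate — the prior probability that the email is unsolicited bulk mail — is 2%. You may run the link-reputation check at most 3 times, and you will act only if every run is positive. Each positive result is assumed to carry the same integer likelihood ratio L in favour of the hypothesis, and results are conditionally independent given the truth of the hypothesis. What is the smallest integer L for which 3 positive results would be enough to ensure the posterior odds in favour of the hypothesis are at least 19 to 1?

10

Prior odds = 0.02/0.98 = 1/49.
Target odds = 19.
Need L³ ≥ 19 ÷ (1/49) = 931.
9³ = 729 < 931 ≤ 1000 = 10³, so L = 10.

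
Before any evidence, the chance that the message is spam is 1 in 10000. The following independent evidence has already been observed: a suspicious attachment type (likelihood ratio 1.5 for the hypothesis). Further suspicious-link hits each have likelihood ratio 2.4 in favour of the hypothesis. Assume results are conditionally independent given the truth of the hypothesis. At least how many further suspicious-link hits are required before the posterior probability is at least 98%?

Prior odds = 0.0001/0.9999 = 1/9999.
Bayes factor of the evidence already in hand = 1.5.
Odds after that evidence = (1/9999) × 1.5 = 1/6666.
Target odds = 0.98/0.02 = 49.
Need 2.4ⁿ ≥ 49 ÷ (1/6666) = 326634.
2.4¹⁴ ≈210357 falls short of 326634 but 2.4¹⁵ ≈504857 reaches it, so n = 15.

15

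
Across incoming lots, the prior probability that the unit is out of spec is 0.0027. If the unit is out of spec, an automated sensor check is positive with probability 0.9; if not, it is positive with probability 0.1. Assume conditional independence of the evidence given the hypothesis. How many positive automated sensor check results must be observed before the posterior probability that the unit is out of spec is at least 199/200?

6

Prior odds = 0.0027/0.9973 = 27/9973.
Likelihood ratio of a positive = 0.9/0.1 = 9.
Target odds: 0.995 ÷ 0.005 = 199.
Require 9ⁿ ≥ 199 ÷ (27/9973) = 1984627/27.
9⁵ = 59049 falls short of 1984627/27 but 9⁶ = 531441 reaches it, so n = 6.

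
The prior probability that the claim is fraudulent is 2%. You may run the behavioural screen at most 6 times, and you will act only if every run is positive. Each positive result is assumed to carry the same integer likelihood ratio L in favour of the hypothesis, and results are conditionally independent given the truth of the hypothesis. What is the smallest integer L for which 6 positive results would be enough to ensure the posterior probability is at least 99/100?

Prior odds = 0.02/0.98 = 1/49.
Target odds = 0.99/0.01 = 99.
Need L⁶ ≥ 99 ÷ (1/49) = 4851.
4⁶ = 4096 < 4851 ≤ 15625 = 5⁶, so L = 5.

5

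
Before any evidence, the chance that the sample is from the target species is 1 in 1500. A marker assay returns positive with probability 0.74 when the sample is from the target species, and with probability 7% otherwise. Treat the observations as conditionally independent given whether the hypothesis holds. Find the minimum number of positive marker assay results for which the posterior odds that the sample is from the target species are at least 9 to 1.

5

Prior odds = (1/1500)/(1499/1500) = 1/1499.
Likelihood ratio of a positive result = 0.74/0.07 = 74/7.
Target odds = 9.
Require (74/7)ⁿ ≥ 9 ÷ (1/1499) = 13491.
(74/7)⁴ = 29986576/2401 falls short of 13491 but (74/7)⁵ ≈132029 reaches it, so n = 5.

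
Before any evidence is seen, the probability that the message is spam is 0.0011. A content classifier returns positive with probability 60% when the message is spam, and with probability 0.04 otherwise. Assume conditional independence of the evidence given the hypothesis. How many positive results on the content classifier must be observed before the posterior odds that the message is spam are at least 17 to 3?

4

Prior odds: 0.0011 ÷ 0.9989 = 11/9989.
Likelihood ratio of a positive result = 0.6/0.04 = 15.
Target odds = 17/3.
Require 15ⁿ ≥ 17/3 ÷ (11/9989) = 169813/33.
15³ = 3375 falls short of 169813/33 but 15⁴ = 50625 reaches it, so n = 4.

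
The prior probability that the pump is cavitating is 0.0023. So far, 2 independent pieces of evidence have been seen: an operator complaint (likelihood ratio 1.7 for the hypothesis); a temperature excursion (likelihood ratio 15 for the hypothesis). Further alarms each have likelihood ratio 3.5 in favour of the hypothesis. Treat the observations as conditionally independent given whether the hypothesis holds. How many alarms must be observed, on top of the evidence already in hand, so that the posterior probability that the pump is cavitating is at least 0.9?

5

Prior odds = 0.0023/0.9977 = 23/9977.
Combined Bayes factor of the evidence already in hand = 1.7 × 15 = 25.5.
Odds after that evidence = (23/9977) × 25.5 = 1173/19954.
Target odds = 0.9/0.1 = 9.
Need 3.5ⁿ ≥ 9 ÷ (1173/19954) = 59862/391.
3.5⁴ = 150.0625 falls short of 59862/391 but 3.5⁵ = 525.21875 reaches it, so n = 5.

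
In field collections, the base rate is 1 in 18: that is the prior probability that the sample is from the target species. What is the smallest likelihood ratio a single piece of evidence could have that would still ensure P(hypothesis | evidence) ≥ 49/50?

Prior odds = (1/18)/(17/18) = 1/17.
Target odds = 0.98/0.02 = 49.
Required Bayes factor = 49 ÷ (1/17) = 833.

833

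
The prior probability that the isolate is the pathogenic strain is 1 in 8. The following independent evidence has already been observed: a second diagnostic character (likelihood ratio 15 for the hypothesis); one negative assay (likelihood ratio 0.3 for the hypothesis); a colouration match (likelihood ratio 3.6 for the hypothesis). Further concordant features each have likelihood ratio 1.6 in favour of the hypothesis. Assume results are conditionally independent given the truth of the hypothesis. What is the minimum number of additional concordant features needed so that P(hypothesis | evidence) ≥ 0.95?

5

Prior odds = 0.125/0.875 = 1/7.
Combined Bayes factor of the evidence already in hand = 15 × 0.3 × 3.6 = 16.2.
Odds after that evidence = (1/7) × 16.2 = 81/35.
Target odds = 0.95/0.05 = 19.
Need 1.6ⁿ ≥ 19 ÷ (81/35) = 665/81.
1.6⁴ = 6.5536 falls short of 665/81 but 1.6⁵ = 10.48576 reaches it, so n = 5.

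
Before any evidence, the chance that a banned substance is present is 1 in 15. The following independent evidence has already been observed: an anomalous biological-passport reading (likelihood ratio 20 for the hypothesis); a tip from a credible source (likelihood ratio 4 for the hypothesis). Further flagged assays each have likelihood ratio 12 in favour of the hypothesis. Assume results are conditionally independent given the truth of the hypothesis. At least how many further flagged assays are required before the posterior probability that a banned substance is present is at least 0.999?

Prior odds = (1/15)/(14/15) = 1/14.
Combined Bayes factor of the evidence already in hand = 20 × 4 = 80.
Odds after that evidence = (1/14) × 80 = 40/7.
Target odds = 0.999/0.001 = 999.
Need 12ⁿ ≥ 999 ÷ (40/7) = 174.825.
12² = 144 falls short of 174.825 but 12³ = 1728 reaches it, so n = 3.

3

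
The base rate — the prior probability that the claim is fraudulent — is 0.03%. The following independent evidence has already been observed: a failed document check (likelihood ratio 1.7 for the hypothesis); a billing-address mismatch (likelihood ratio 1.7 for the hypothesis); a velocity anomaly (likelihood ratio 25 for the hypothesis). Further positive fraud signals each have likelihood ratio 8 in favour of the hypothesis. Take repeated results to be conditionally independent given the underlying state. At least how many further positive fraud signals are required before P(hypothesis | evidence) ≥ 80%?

Prior odds = 0.0003/0.9997 = 3/9997.
Combined Bayes factor of the evidence already in hand = 1.7 × 1.7 × 25 = 72.25.
Odds after that evidence = (3/9997) × 72.25 = 867/39988.
Target odds = 0.8/0.2 = 4.
Need 8ⁿ ≥ 4 ÷ (867/39988) = 159952/867.
8² = 64 falls short of 159952/867 but 8³ = 512 reaches it, so n = 3.

3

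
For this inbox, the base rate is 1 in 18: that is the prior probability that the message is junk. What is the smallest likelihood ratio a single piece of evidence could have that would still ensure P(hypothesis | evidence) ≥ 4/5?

68

Prior odds = (1/18)/(17/18) = 1/17.
Target odds = 0.8/0.2 = 4.
Required Bayes factor = 4 ÷ (1/17) = 68.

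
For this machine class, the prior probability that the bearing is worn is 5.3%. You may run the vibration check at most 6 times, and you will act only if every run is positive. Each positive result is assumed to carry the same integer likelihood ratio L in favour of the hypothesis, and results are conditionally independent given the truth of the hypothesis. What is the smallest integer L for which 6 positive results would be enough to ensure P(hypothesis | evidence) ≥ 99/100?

4

Prior odds = 0.053/0.947 = 53/947.
Target odds = 0.99/0.01 = 99.
Need L⁶ ≥ 99 ÷ (53/947) = 93753/53.
3⁶ = 729 < 93753/53 ≤ 4096 = 4⁶, so L = 4.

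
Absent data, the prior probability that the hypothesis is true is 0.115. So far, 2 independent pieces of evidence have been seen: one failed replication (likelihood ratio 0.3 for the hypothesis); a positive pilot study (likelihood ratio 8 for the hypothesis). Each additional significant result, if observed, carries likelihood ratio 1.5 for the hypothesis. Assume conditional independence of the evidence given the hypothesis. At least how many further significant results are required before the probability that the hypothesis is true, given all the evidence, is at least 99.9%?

20

Prior odds = 0.115/0.885 = 23/177.
Combined Bayes factor of the evidence already in hand = 0.3 × 8 = 2.4.
Odds after that evidence = (23/177) × 2.4 = 92/295.
Target odds = 0.999/0.001 = 999.
Need 1.5ⁿ ≥ 999 ÷ (92/295) = 294705/92.
1.5¹⁹ ≈2216.84 falls short of 294705/92 but 1.5²⁰ ≈3325.26 reaches it, so n = 20.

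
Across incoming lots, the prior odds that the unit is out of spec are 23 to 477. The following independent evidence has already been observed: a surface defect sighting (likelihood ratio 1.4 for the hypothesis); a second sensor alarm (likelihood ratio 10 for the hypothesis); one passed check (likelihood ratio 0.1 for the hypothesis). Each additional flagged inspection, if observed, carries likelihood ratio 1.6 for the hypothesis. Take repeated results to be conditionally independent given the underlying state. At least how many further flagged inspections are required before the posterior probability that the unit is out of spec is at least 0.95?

12

Prior odds = 23/477.
Combined Bayes factor of the evidence already in hand = 1.4 × 10 × 0.1 = 1.4.
Odds after that evidence = (23/477) × 1.4 = 161/2385.
Target odds = 0.95/0.05 = 19.
Need 1.6ⁿ ≥ 19 ÷ (161/2385) = 45315/161.
1.6¹¹ ≈175.922 falls short of 45315/161 but 1.6¹² ≈281.475 reaches it, so n = 12.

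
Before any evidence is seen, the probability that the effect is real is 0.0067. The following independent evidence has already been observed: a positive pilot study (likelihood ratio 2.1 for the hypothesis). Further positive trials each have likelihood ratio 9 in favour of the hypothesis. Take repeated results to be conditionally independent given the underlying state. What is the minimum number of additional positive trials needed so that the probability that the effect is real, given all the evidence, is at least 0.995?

5

Prior odds = 0.0067/0.9933 = 67/9933.
Bayes factor of the evidence already in hand = 2.1.
Odds after that evidence = (67/9933) × 2.1 = 67/4730.
Target odds = 0.995/0.005 = 199.
Need 9ⁿ ≥ 199 ÷ (67/4730) = 941270/67.
9⁴ = 6561 falls short of 941270/67 but 9⁵ = 59049 reaches it, so n = 5.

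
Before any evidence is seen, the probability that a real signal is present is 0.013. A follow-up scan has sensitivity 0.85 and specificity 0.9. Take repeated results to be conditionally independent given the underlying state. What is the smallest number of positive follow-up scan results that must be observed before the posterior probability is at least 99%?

5

Prior odds = 0.013/0.987 = 13/987.
False-positive rate = 1 − 0.9 = 0.1; likelihood ratio of a positive = 0.85/0.1 = 8.5.
Target odds: 0.99 ÷ 0.01 = 99.
Need (13/987) × 8.5ⁿ ≥ 99, i.e. 8.5ⁿ ≥ 97713/13.
8.5⁴ = 5220.0625 falls short of 97713/13 but 8.5⁵ = 44370.53125 reaches it, so n = 5.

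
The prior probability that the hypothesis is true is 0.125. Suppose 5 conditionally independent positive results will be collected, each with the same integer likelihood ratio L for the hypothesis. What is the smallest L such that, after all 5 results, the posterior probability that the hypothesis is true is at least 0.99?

4

Prior odds = 0.125/0.875 = 1/7.
Target odds = 0.99/0.01 = 99.
Need L⁵ ≥ 99 ÷ (1/7) = 693.
3⁵ = 243 < 693 ≤ 1024 = 4⁵, so L = 4.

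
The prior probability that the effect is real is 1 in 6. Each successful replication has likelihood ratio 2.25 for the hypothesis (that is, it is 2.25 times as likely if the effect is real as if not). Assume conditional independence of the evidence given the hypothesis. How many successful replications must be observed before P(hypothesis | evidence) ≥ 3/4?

Prior odds = (1/6)/(5/6) = 0.2.
Likelihood ratio per successful replication = 2.25.
Target odds: 0.75 ÷ 0.25 = 3.
Need 0.2 × 2.25ⁿ ≥ 3, i.e. 2.25ⁿ ≥ 15.
2.25³ = 11.390625 falls short of 15 but 2.25⁴ = 25.62890625 reaches it, so n = 4.

4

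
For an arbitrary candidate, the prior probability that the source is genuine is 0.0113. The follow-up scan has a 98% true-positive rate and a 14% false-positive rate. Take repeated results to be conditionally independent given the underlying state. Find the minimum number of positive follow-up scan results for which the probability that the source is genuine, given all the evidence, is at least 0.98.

Prior odds = 0.0113/0.9887 = 113/9887.
Likelihood ratio of a positive result = 0.98/0.14 = 7.
Target odds: 0.98 ÷ 0.02 = 49.
Need (113/9887) × 7ⁿ ≥ 49, i.e. 7ⁿ ≥ 484463/113.
7⁴ = 2401 falls short of 484463/113 but 7⁵ = 16807 reaches it, so n = 5.

5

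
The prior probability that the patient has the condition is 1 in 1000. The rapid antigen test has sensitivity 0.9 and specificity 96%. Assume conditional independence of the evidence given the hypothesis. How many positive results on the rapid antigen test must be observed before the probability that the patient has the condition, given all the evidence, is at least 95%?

4

Prior odds: 0.001 ÷ 0.999 = 1/999.
False-positive rate = 1 − 0.96 = 0.04; likelihood ratio of a positive = 0.9/0.04 = 22.5.
Target posterior odds = 0.95/0.05 = 19.
Require 22.5ⁿ ≥ 19 ÷ (1/999) = 18981.
22.5³ = 11390.625 falls short of 18981 but 22.5⁴ = 256289.0625 reaches it, so n = 4.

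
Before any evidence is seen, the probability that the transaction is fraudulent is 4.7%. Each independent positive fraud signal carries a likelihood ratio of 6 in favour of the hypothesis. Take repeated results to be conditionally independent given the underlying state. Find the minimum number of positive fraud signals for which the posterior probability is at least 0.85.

Prior odds: 0.047 ÷ 0.953 = 47/953.
Likelihood ratio per positive fraud signal = 6.
Target posterior odds = 0.85/0.15 = 17/3.
Need (47/953) × 6ⁿ ≥ 17/3, i.e. 6ⁿ ≥ 16201/141.
6² = 36 falls short of 16201/141 but 6³ = 216 reaches it, so n = 3.

3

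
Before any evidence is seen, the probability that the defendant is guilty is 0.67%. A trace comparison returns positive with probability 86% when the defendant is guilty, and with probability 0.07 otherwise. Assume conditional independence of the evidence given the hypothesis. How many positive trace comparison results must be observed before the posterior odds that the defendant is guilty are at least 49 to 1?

4

Prior odds: 0.0067 ÷ 0.9933 = 67/9933.
Likelihood ratio of a positive result = 0.86/0.07 = 86/7.
Target odds = 49.
Require (86/7)ⁿ ≥ 49 ÷ (67/9933) = 486717/67.
(86/7)³ = 636056/343 falls short of 486717/67 but (86/7)⁴ = 54700816/2401 reaches it, so n = 4.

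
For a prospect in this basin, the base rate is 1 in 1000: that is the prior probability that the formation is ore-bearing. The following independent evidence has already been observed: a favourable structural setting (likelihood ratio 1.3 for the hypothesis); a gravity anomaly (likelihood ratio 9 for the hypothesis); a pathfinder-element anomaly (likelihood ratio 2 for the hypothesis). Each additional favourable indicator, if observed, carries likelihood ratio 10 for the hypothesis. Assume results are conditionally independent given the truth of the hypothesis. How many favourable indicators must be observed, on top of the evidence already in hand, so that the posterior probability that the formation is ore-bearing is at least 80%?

Prior odds = 0.001/0.999 = 1/999.
Combined Bayes factor of the evidence already in hand = 1.3 × 9 × 2 = 23.4.
Odds after that evidence = (1/999) × 23.4 = 13/555.
Target odds = 0.8/0.2 = 4.
Need 10ⁿ ≥ 4 ÷ (13/555) = 2220/13.
10² = 100 falls short of 2220/13 but 10³ = 1000 reaches it, so n = 3.

3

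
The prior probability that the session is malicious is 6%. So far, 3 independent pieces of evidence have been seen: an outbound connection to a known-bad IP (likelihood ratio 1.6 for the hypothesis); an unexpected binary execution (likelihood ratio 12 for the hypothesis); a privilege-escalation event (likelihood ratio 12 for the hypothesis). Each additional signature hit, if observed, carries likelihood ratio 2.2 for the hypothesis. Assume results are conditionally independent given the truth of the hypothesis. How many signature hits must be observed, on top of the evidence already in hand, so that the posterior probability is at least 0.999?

Prior odds = 0.06/0.94 = 3/47.
Combined Bayes factor of the evidence already in hand = 1.6 × 12 × 12 = 230.4.
Odds after that evidence = (3/47) × 230.4 = 3456/235.
Target odds = 0.999/0.001 = 999.
Need 2.2ⁿ ≥ 999 ÷ (3456/235) = 67.9296875.
2.2⁵ = 51.53632 falls short of 67.9296875 but 2.2⁶ = 1771561/15625 reaches it, so n = 6.

6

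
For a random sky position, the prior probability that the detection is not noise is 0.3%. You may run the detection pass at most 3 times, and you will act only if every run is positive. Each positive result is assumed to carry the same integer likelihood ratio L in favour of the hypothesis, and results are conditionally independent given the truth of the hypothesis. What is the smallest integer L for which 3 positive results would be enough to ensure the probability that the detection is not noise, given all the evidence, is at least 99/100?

Prior odds = 0.003/0.997 = 3/997.
Target odds = 0.99/0.01 = 99.
Need L³ ≥ 99 ÷ (3/997) = 32901.
32³ = 32768 < 32901 ≤ 35937 = 33³, so L = 33.

33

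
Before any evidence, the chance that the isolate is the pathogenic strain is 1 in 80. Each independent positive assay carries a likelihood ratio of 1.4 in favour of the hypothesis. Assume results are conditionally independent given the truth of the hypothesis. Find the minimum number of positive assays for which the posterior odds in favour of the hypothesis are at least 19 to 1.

22

Prior odds: 0.0125 ÷ 0.9875 = 1/79.
Likelihood ratio per positive assay = 1.4.
Target odds = 19.
Require 1.4ⁿ ≥ 19 ÷ (1/79) = 1501.
1.4²¹ ≈1171.36 falls short of 1501 but 1.4²² ≈1639.9 reaches it, so n = 22.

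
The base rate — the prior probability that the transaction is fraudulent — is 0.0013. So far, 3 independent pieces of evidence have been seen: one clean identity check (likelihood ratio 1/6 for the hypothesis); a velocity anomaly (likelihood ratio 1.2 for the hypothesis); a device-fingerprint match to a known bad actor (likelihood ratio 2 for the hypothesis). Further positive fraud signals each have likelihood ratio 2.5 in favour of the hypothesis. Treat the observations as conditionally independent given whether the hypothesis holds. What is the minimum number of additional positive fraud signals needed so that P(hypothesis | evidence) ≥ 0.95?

12

Prior odds = 0.0013/0.9987 = 13/9987.
Combined Bayes factor of the evidence already in hand = (1/6) × 1.2 × 2 = 0.4.
Odds after that evidence = (13/9987) × 0.4 = 26/49935.
Target odds = 0.95/0.05 = 19.
Need 2.5ⁿ ≥ 19 ÷ (26/49935) = 948765/26.
2.5¹¹ = 48828125/2048 falls short of 948765/26 but 2.5¹² = 244140625/4096 reaches it, so n = 12.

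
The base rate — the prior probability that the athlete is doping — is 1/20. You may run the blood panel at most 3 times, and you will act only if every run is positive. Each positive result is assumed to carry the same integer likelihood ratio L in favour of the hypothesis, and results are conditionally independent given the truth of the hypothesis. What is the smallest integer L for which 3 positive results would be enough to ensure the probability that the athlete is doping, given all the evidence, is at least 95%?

8

Prior odds = 0.05/0.95 = 1/19.
Target odds = 0.95/0.05 = 19.
Need L³ ≥ 19 ÷ (1/19) = 361.
7³ = 343 < 361 ≤ 512 = 8³, so L = 8.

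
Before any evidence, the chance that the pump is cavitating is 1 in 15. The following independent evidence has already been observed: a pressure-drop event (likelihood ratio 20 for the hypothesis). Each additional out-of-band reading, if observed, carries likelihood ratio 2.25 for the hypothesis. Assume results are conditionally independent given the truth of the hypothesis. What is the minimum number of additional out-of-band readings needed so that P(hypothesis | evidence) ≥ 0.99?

Prior odds = (1/15)/(14/15) = 1/14.
Bayes factor of the evidence already in hand = 20.
Odds after that evidence = (1/14) × 20 = 10/7.
Target odds = 0.99/0.01 = 99.
Need 2.25ⁿ ≥ 99 ÷ (10/7) = 69.3.
2.25⁵ = 59049/1024 falls short of 69.3 but 2.25⁶ = 531441/4096 reaches it, so n = 6.

6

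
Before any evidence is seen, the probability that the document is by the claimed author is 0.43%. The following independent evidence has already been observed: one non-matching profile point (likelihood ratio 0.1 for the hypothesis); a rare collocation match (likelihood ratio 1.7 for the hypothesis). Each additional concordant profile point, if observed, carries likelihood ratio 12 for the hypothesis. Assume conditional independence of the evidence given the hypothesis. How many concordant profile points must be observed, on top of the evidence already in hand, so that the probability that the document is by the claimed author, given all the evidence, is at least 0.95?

Prior odds = 0.0043/0.9957 = 43/9957.
Combined Bayes factor of the evidence already in hand = 0.1 × 1.7 = 0.17.
Odds after that evidence = (43/9957) × 0.17 = 731/995700.
Target odds = 0.95/0.05 = 19.
Need 12ⁿ ≥ 19 ÷ (731/995700) = 18918300/731.
12⁴ = 20736 falls short of 18918300/731 but 12⁵ = 248832 reaches it, so n = 5.

5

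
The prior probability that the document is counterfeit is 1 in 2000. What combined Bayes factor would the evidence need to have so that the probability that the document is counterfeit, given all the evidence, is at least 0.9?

Prior odds = 0.0005/0.9995 = 1/1999.
Target odds = 0.9/0.1 = 9.
Required Bayes factor = 9 ÷ (1/1999) = 17991.

17991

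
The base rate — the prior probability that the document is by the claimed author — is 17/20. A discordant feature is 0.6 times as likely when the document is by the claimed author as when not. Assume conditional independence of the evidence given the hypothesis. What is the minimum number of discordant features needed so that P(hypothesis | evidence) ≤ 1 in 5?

Prior odds: 0.85 ÷ 0.15 = 17/3.
Likelihood ratio per discordant feature = 0.6.
Target posterior odds = 0.2/0.8 = 0.25.
Need (17/3) × 0.6ⁿ ≤ 0.25, i.e. 0.6ⁿ ≤ 3/68.
0.6⁶ = 729/15625 is still above 3/68 but 0.6⁷ = 2187/78125 is at or below it, so n = 7.

7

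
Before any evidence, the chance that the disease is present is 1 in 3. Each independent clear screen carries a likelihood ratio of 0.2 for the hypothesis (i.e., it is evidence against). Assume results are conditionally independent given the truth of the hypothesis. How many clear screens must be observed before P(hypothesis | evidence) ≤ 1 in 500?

Prior odds: (1/3) ÷ (2/3) = 0.5.
Likelihood ratio per clear screen = 0.2.
Target posterior odds = 0.002/0.998 = 1/499.
Need 0.5 × 0.2ⁿ ≤ 1/499, i.e. 0.2ⁿ ≤ 2/499.
0.2³ = 0.008 is still above 2/499 but 0.2⁴ = 0.0016 is at or below it, so n = 4.

4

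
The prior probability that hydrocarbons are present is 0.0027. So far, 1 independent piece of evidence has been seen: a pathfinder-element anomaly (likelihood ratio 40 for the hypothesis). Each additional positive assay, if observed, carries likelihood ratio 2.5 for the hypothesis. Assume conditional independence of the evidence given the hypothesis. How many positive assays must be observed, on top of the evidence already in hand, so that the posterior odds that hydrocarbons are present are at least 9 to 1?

Prior odds = 0.0027/0.9973 = 27/9973.
Bayes factor of the evidence already in hand = 40.
Odds after that evidence = (27/9973) × 40 = 1080/9973.
Target odds = 9.
Need 2.5ⁿ ≥ 9 ÷ (1080/9973) = 9973/120.
2.5⁴ = 39.0625 falls short of 9973/120 but 2.5⁵ = 97.65625 reaches it, so n = 5.

5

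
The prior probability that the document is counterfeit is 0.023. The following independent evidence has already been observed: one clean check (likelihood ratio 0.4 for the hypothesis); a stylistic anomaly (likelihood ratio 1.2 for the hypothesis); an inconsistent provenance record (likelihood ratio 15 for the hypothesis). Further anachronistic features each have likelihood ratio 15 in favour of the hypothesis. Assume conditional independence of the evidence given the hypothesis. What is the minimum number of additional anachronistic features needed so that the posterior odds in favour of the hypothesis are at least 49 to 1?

Prior odds = 0.023/0.977 = 23/977.
Combined Bayes factor of the evidence already in hand = 0.4 × 1.2 × 15 = 7.2.
Odds after that evidence = (23/977) × 7.2 = 828/4885.
Target odds = 49.
Need 15ⁿ ≥ 49 ÷ (828/4885) = 239365/828.
15² = 225 falls short of 239365/828 but 15³ = 3375 reaches it, so n = 3.

3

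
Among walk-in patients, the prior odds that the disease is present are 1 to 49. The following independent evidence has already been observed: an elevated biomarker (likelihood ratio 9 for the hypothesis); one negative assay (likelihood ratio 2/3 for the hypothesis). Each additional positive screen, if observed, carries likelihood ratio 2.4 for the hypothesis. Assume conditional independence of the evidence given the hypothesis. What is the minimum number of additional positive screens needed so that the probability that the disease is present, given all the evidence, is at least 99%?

Prior odds = 1/49.
Combined Bayes factor of the evidence already in hand = 9 × (2/3) = 6.
Odds after that evidence = (1/49) × 6 = 6/49.
Target odds = 0.99/0.01 = 99.
Need 2.4ⁿ ≥ 99 ÷ (6/49) = 808.5.
2.4⁷ = 35831808/78125 falls short of 808.5 but 2.4⁸ = 429981696/390625 reaches it, so n = 8.

8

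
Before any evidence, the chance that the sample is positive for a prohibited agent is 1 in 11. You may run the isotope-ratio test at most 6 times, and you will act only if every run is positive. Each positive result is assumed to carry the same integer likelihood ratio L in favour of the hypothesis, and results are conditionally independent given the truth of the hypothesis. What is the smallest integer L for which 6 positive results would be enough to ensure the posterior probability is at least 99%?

4

Prior odds = (1/11)/(10/11) = 0.1.
Target odds = 0.99/0.01 = 99.
Need L⁶ ≥ 99 ÷ 0.1 = 990.
3⁶ = 729 < 990 ≤ 4096 = 4⁶, so L = 4.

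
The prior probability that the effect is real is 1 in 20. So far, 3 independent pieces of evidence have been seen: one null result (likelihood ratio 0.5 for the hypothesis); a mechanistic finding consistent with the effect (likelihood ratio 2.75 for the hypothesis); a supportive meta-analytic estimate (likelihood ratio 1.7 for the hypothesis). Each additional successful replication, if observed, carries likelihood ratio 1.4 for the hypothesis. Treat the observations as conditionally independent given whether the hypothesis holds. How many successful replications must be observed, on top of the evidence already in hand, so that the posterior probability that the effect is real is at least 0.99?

20

Prior odds = 0.05/0.95 = 1/19.
Combined Bayes factor of the evidence already in hand = 0.5 × 2.75 × 1.7 = 2.3375.
Odds after that evidence = (1/19) × 2.3375 = 187/1520.
Target odds = 0.99/0.01 = 99.
Need 1.4ⁿ ≥ 99 ÷ (187/1520) = 13680/17.
1.4¹⁹ ≈597.63 falls short of 13680/17 but 1.4²⁰ ≈836.683 reaches it, so n = 20.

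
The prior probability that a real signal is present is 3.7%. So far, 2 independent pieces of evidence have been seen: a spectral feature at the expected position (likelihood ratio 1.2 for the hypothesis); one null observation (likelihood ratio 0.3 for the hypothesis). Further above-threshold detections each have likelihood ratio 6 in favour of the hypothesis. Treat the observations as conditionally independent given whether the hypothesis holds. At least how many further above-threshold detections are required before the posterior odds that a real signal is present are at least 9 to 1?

Prior odds = 0.037/0.963 = 37/963.
Combined Bayes factor of the evidence already in hand = 1.2 × 0.3 = 0.36.
Odds after that evidence = (37/963) × 0.36 = 37/2675.
Target odds = 9.
Need 6ⁿ ≥ 9 ÷ (37/2675) = 24075/37.
6³ = 216 falls short of 24075/37 but 6⁴ = 1296 reaches it, so n = 4.

4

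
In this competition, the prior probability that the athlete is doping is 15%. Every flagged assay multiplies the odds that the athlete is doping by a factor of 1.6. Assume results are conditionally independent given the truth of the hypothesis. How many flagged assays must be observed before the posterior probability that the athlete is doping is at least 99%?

Prior odds: 0.15 ÷ 0.85 = 3/17.
Likelihood ratio per flagged assay = 1.6.
Target odds: 0.99 ÷ 0.01 = 99.
Need (3/17) × 1.6ⁿ ≥ 99, i.e. 1.6ⁿ ≥ 561.
1.6¹³ ≈450.36 falls short of 561 but 1.6¹⁴ ≈720.576 reaches it, so n = 14.

14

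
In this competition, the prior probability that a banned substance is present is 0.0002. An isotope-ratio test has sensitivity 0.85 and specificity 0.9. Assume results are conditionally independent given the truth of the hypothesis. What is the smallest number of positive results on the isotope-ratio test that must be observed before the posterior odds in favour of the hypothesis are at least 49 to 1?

Prior odds = 0.0002/0.9998 = 1/4999.
False-positive rate = 1 − 0.9 = 0.1; likelihood ratio of a positive = 0.85/0.1 = 8.5.
Target odds = 49.
Need (1/4999) × 8.5ⁿ ≥ 49, i.e. 8.5ⁿ ≥ 244951.
8.5⁵ = 44370.53125 falls short of 244951 but 8.5⁶ = 24137569/64 reaches it, so n = 6.

6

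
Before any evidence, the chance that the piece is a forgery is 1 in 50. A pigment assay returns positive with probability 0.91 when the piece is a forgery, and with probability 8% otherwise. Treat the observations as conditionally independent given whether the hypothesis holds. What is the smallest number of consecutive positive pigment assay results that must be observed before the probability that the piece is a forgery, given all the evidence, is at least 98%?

4

Prior odds = 0.02/0.98 = 1/49.
Likelihood ratio of a positive result = 0.91/0.08 = 11.375.
Target posterior odds = 0.98/0.02 = 49.
Require 11.375ⁿ ≥ 49 ÷ (1/49) = 2401.
11.375³ = 753571/512 falls short of 2401 but 11.375⁴ = 68574961/4096 reaches it, so n = 4.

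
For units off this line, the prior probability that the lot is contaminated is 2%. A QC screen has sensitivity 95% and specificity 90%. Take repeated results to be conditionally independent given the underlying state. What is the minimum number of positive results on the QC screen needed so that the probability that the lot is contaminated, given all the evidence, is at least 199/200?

5

Prior odds = 0.02/0.98 = 1/49.
False-positive rate = 1 − 0.9 = 0.1; likelihood ratio of a positive = 0.95/0.1 = 9.5.
Target odds: 0.995 ÷ 0.005 = 199.
Require 9.5ⁿ ≥ 199 ÷ (1/49) = 9751.
9.5⁴ = 8145.0625 falls short of 9751 but 9.5⁵ = 77378.09375 reaches it, so n = 5.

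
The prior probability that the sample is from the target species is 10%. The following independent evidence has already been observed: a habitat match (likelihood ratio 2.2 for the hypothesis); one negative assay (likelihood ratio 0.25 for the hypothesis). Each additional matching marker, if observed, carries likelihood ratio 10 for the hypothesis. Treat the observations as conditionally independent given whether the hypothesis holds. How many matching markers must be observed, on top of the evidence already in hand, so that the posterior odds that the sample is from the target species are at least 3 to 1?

2

Prior odds = 0.1/0.9 = 1/9.
Combined Bayes factor of the evidence already in hand = 2.2 × 0.25 = 0.55.
Odds after that evidence = (1/9) × 0.55 = 11/180.
Target odds = 3.
Need 10ⁿ ≥ 3 ÷ (11/180) = 540/11.
10¹ = 10 falls short of 540/11 but 10² = 100 reaches it, so n = 2.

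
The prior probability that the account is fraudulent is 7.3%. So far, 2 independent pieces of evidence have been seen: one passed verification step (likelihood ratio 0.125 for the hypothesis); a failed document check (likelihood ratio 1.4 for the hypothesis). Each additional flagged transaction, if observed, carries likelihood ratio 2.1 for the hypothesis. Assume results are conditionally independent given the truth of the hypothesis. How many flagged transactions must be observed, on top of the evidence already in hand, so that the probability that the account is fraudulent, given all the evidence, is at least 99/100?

Prior odds = 0.073/0.927 = 73/927.
Combined Bayes factor of the evidence already in hand = 0.125 × 1.4 = 0.175.
Odds after that evidence = (73/927) × 0.175 = 511/37080.
Target odds = 0.99/0.01 = 99.
Need 2.1ⁿ ≥ 99 ÷ (511/37080) = 3670920/511.
2.1¹¹ ≈3502.78 falls short of 3670920/511 but 2.1¹² ≈7355.83 reaches it, so n = 12.

12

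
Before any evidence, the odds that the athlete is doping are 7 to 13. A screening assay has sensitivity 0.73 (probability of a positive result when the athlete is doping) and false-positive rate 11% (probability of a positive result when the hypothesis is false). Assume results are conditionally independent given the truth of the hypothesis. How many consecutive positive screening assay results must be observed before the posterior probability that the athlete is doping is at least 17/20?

2

Prior odds = 7/13.
Likelihood ratio of a positive result = 0.73/0.11 = 73/11.
Target odds: 0.85 ÷ 0.15 = 17/3.
Require (73/11)ⁿ ≥ 17/3 ÷ (7/13) = 221/21.
(73/11)¹ = 73/11 falls short of 221/21 but (73/11)² = 5329/121 reaches it, so n = 2.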